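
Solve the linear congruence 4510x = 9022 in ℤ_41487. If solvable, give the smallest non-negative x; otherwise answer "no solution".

14941

First find gcd(4510, 41487):
41487 = 9*4510 + 897
4510 = 5*897 + 25
897 = 35*25 + 22
25 = 1*22 + 3
22 = 7*3 + 1
3 = 3*1 + 0
gcd = 1, so a unique solution mod 41487 exists.
Back-substitute for the Bézout coefficients:
1 = 22 − 7·3
1 = −7·25 + 8·22
1 = 8·897 − 287·25
1 = −287·4510 + 1443·897
1 = 1443·41487 − 13274·4510
So 4510·(-13274) ≡ 1 (mod 41487), giving 4510⁻¹ ≡ 28213.
x ≡ 4510⁻¹·9022 ≡ 28213·9022 ≡ 14941 (mod 41487).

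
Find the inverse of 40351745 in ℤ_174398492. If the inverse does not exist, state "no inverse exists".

169698805

Extended Euclidean algorithm:
174398492 = 4*40351745 + 12991512
40351745 = 3*12991512 + 1377209
12991512 = 9*1377209 + 596631
1377209 = 2*596631 + 183947
596631 = 3*183947 + 44790
183947 = 4*44790 + 4787
44790 = 9*4787 + 1707
4787 = 2*1707 + 1373
1707 = 1*1373 + 334
1373 = 4*334 + 37
334 = 9*37 + 1
37 = 37*1 + 0
gcd = 1, so the inverse exists. Back-substitute:
1 = 334 − 9·37
1 = −9·1373 + 37·334
1 = 37·1707 − 46·1373
1 = −46·4787 + 129·1707
1 = 129·44790 − 1207·4787
1 = −1207·183947 + 4957·44790
1 = 4957·596631 − 16078·183947
1 = −16078·1377209 + 37113·596631
1 = 37113·12991512 − 350095·1377209
1 = −350095·40351745 + 1087398·12991512
1 = 1087398·174398492 − 4699687·40351745
So 40351745·(-4699687) ≡ 1 (mod 174398492), and -4699687 ≡ 169698805 (mod 174398492).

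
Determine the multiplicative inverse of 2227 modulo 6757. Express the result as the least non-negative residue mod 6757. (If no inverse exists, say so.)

3823

Apply the Euclidean algorithm to 6757 and 2227:
6757 = 3·2227 + 76
2227 = 29·76 + 23
76 = 3·23 + 7
23 = 3·7 + 2
7 = 3·2 + 1
2 = 2·1 + 0
Since gcd(2227, 6757) = 1, back-substitute to write 1 as a combination:
1 = 7 − 3·2
1 = −3·23 + 10·7
1 = 10·76 − 33·23
1 = −33·2227 + 967·76
1 = 967·6757 − 2934·2227
Thus 2227·(-2934) ≡ 1 (mod 6757); reducing, -2934 mod 6757 = 3823.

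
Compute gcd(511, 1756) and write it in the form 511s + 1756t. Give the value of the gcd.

1

Euclidean algorithm:
1756 = 3*511 + 223
511 = 2*223 + 65
223 = 3*65 + 28
65 = 2*28 + 9
28 = 3*9 + 1
9 = 9*1 + 0
gcd(511, 1756) = 1.
Working backward:
1 = 28 − 3·9
1 = −3·65 + 7·28
1 = 7·223 − 24·65
1 = −24·511 + 55·223
1 = 55·1756 − 189·511
So 1 = (55)·1756 + (-189)·511.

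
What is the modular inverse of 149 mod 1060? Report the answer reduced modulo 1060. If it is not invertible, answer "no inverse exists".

Run Euclid on (1060, 149):
1060 = 7*149 + 17
149 = 8*17 + 13
17 = 1*13 + 4
13 = 3*4 + 1
4 = 4*1 + 0
The gcd is 1. Working backward:
1 = 13 − 3·4
1 = −3·17 + 4·13
1 = 4·149 − 35·17
1 = −35·1060 + 249·149
So 149·249 ≡ 1 (mod 1060).

249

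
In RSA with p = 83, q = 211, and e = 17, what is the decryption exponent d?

φ(n) = (p−1)(q−1) = 82·210 = 17220.
Need d with 17·d ≡ 1 (mod 17220). Apply the extended Euclidean algorithm:
17220 = 1012·17 + 16
17 = 1·16 + 1
16 = 16·1 + 0
Back-substitute:
1 = 17 − 16
1 = −17220 + 1013·17
So 17·1013 ≡ 1 (mod 17220), hence d = 1013.

1013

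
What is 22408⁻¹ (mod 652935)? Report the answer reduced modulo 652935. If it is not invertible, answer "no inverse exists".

198637

Apply the Euclidean algorithm to 652935 and 22408:
652935 = 29·22408 + 3103
22408 = 7·3103 + 687
3103 = 4·687 + 355
687 = 1·355 + 332
355 = 1·332 + 23
332 = 14·23 + 10
23 = 2·10 + 3
10 = 3·3 + 1
3 = 3·1 + 0
The gcd is 1. Working backward:
1 = 10 − 3·3
1 = −3·23 + 7·10
1 = 7·332 − 101·23
1 = −101·355 + 108·332
1 = 108·687 − 209·355
1 = −209·3103 + 944·687
1 = 944·22408 − 6817·3103
1 = −6817·652935 + 198637·22408
So 22408·198637 ≡ 1 (mod 652935).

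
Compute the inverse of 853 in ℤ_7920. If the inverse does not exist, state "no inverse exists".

gcd(7920, 853) by repeated division:
7920 = 9×853 + 243
853 = 3×243 + 124
243 = 1×124 + 119
124 = 1×119 + 5
119 = 23×5 + 4
5 = 1×4 + 1
4 = 4×1 + 0
Since gcd(853, 7920) = 1, back-substitute to write 1 as a combination:
1 = 5 − 4
1 = −119 + 24·5
1 = 24·124 − 25·119
1 = −25·243 + 49·124
1 = 49·853 − 172·243
1 = −172·7920 + 1597·853
So 853·1597 ≡ 1 (mod 7920).

1597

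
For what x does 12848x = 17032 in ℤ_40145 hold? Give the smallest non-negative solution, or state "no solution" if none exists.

18674

First find gcd(12848, 40145):
40145 = 3×12848 + 1601
12848 = 8×1601 + 40
1601 = 40×40 + 1
40 = 40×1 + 0
gcd = 1, so a unique solution mod 40145 exists.
Back-substitute for the Bézout coefficients:
1 = 1601 − 40·40
1 = −40·12848 + 321·1601
1 = 321·40145 − 1003·12848
So 12848·(-1003) ≡ 1 (mod 40145), giving 12848⁻¹ ≡ 39142.
x ≡ 12848⁻¹·17032 ≡ 39142·17032 ≡ 18674 (mod 40145).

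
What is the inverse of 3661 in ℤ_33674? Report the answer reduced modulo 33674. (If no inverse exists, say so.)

6549

Run Euclid on (33674, 3661):
33674 = 9×3661 + 725
3661 = 5×725 + 36
725 = 20×36 + 5
36 = 7×5 + 1
5 = 5×1 + 0
The gcd is 1. Working backward:
1 = 36 − 7·5
1 = −7·725 + 141·36
1 = 141·3661 − 712·725
1 = −712·33674 + 6549·3661
So 3661·6549 ≡ 1 (mod 33674).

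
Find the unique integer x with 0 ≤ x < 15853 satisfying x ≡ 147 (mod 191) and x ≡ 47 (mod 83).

15236

Write x = 147 + 191·k. Then 191·k ≡ 47 − 147 ≡ 66 (mod 83).
Need 191⁻¹ mod 83. Extended Euclid on (83, 25):
83 = 3·25 + 8
25 = 3·8 + 1
8 = 8·1 + 0
Back-substitute:
1 = 25 − 3·8
1 = −3·83 + 10·25
191⁻¹ ≡ 10 (mod 83), so k ≡ 10·66 ≡ 79 (mod 83).
x = 147 + 191·79 = 15236.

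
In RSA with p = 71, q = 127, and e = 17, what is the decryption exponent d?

3113

φ(n) = (p−1)(q−1) = 70·126 = 8820.
Need d with 17·d ≡ 1 (mod 8820). Apply the extended Euclidean algorithm:
8820 = 518*17 + 14
17 = 1*14 + 3
14 = 4*3 + 2
3 = 1*2 + 1
2 = 2*1 + 0
Back-substitute:
1 = 3 − 2
1 = −14 + 5·3
1 = 5·17 − 6·14
1 = −6·8820 + 3113·17
So 17·3113 ≡ 1 (mod 8820), hence d = 3113.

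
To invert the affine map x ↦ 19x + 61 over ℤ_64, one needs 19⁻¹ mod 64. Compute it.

gcd(64, 19) by repeated division:
64 = 3·19 + 7
19 = 2·7 + 5
7 = 1·5 + 2
5 = 2·2 + 1
2 = 2·1 + 0
gcd = 1, so the inverse exists. Back-substitute:
1 = 5 − 2·2
1 = −2·7 + 3·5
1 = 3·19 − 8·7
1 = −8·64 + 27·19
So 19·27 ≡ 1 (mod 64).

27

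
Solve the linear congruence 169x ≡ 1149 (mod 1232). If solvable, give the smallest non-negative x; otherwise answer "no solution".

First find gcd(169, 1232):
1232 = 7·169 + 49
169 = 3·49 + 22
49 = 2·22 + 5
22 = 4·5 + 2
5 = 2·2 + 1
2 = 2·1 + 0
gcd = 1, so a unique solution mod 1232 exists.
Back-substitute for the Bézout coefficients:
1 = 5 − 2·2
1 = −2·22 + 9·5
1 = 9·49 − 20·22
1 = −20·169 + 69·49
1 = 69·1232 − 503·169
So 169·(-503) ≡ 1 (mod 1232), giving 169⁻¹ ≡ 729.
x ≡ 169⁻¹·1149 ≡ 729·1149 ≡ 1093 (mod 1232).

1093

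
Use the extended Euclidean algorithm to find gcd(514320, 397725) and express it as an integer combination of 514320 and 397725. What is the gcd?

Repeated division:
514320 = 1·397725 + 116595
397725 = 3·116595 + 47940
116595 = 2·47940 + 20715
47940 = 2·20715 + 6510
20715 = 3·6510 + 1185
6510 = 5·1185 + 585
1185 = 2·585 + 15
585 = 39·15 + 0
gcd(514320, 397725) = 15.
Express as a combination:
15 = 1185 − 2·585
15 = −2·6510 + 11·1185
15 = 11·20715 − 35·6510
15 = −35·47940 + 81·20715
15 = 81·116595 − 197·47940
15 = −197·397725 + 672·116595
15 = 672·514320 − 869·397725
So 15 = (672)·514320 + (-869)·397725.

15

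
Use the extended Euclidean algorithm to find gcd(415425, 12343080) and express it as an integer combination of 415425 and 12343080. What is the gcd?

15

Apply Euclid's algorithm to 12343080 and 415425:
12343080 = 29·415425 + 295755
415425 = 1·295755 + 119670
295755 = 2·119670 + 56415
119670 = 2·56415 + 6840
56415 = 8·6840 + 1695
6840 = 4·1695 + 60
1695 = 28·60 + 15
60 = 4·15 + 0
gcd(415425, 12343080) = 15.
Back-substituting:
15 = 1695 − 28·60
15 = −28·6840 + 113·1695
15 = 113·56415 − 932·6840
15 = −932·119670 + 1977·56415
15 = 1977·295755 − 4886·119670
15 = −4886·415425 + 6863·295755
15 = 6863·12343080 − 203913·415425
So 15 = (6863)·12343080 + (-203913)·415425.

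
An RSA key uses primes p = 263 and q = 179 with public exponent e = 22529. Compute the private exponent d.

1921

φ(n) = (p−1)(q−1) = 262·178 = 46636.
Need d with 22529·d ≡ 1 (mod 46636). Apply the extended Euclidean algorithm:
46636 = 2·22529 + 1578
22529 = 14·1578 + 437
1578 = 3·437 + 267
437 = 1·267 + 170
267 = 1·170 + 97
170 = 1·97 + 73
97 = 1·73 + 24
73 = 3·24 + 1
24 = 24·1 + 0
Back-substitute:
1 = 73 − 3·24
1 = −3·97 + 4·73
1 = 4·170 − 7·97
1 = −7·267 + 11·170
1 = 11·437 − 18·267
1 = −18·1578 + 65·437
1 = 65·22529 − 928·1578
1 = −928·46636 + 1921·22529
So 22529·1921 ≡ 1 (mod 46636), hence d = 1921.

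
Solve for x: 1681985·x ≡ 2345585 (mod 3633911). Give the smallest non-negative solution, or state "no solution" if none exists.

First find gcd(1681985, 3633911):
3633911 = 2×1681985 + 269941
1681985 = 6×269941 + 62339
269941 = 4×62339 + 20585
62339 = 3×20585 + 584
20585 = 35×584 + 145
584 = 4×145 + 4
145 = 36×4 + 1
4 = 4×1 + 0
gcd = 1, so a unique solution mod 3633911 exists.
Back-substitute for the Bézout coefficients:
1 = 145 − 36·4
1 = −36·584 + 145·145
1 = 145·20585 − 5111·584
1 = −5111·62339 + 15478·20585
1 = 15478·269941 − 67023·62339
1 = −67023·1681985 + 417616·269941
1 = 417616·3633911 − 902255·1681985
So 1681985·(-902255) ≡ 1 (mod 3633911), giving 1681985⁻¹ ≡ 2731656.
x ≡ 1681985⁻¹·2345585 ≡ 2731656·2345585 ≡ 1294005 (mod 3633911).

1294005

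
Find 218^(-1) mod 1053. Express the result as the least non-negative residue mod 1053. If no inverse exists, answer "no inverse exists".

Run Euclid on (1053, 218):
1053 = 4×218 + 181
218 = 1×181 + 37
181 = 4×37 + 33
37 = 1×33 + 4
33 = 8×4 + 1
4 = 4×1 + 0
Since gcd(218, 1053) = 1, back-substitute to write 1 as a combination:
1 = 33 − 8·4
1 = −8·37 + 9·33
1 = 9·181 − 44·37
1 = −44·218 + 53·181
1 = 53·1053 − 256·218
So 218·(-256) ≡ 1 (mod 1053), and -256 ≡ 797 (mod 1053).

797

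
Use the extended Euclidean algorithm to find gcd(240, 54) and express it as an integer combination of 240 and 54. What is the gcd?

6

Apply Euclid's algorithm to 240 and 54:
240 = 4·54 + 24
54 = 2·24 + 6
24 = 4·6 + 0
gcd(240, 54) = 6.
Express as a combination:
6 = 54 − 2·24
6 = −2·240 + 9·54
So 6 = (-2)·240 + (9)·54.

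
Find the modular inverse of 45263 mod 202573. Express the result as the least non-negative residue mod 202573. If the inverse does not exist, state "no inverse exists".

24991

gcd(202573, 45263) by repeated division:
202573 = 4*45263 + 21521
45263 = 2*21521 + 2221
21521 = 9*2221 + 1532
2221 = 1*1532 + 689
1532 = 2*689 + 154
689 = 4*154 + 73
154 = 2*73 + 8
73 = 9*8 + 1
8 = 8*1 + 0
The gcd is 1. Working backward:
1 = 73 − 9·8
1 = −9·154 + 19·73
1 = 19·689 − 85·154
1 = −85·1532 + 189·689
1 = 189·2221 − 274·1532
1 = −274·21521 + 2655·2221
1 = 2655·45263 − 5584·21521
1 = −5584·202573 + 24991·45263
So 45263·24991 ≡ 1 (mod 202573).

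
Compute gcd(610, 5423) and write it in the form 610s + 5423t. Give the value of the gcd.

1

Apply Euclid's algorithm to 5423 and 610:
5423 = 8·610 + 543
610 = 1·543 + 67
543 = 8·67 + 7
67 = 9·7 + 4
7 = 1·4 + 3
4 = 1·3 + 1
3 = 3·1 + 0
gcd(610, 5423) = 1.
Working backward:
1 = 4 − 3
1 = −7 + 2·4
1 = 2·67 − 19·7
1 = −19·543 + 154·67
1 = 154·610 − 173·543
1 = −173·5423 + 1538·610
So 1 = (-173)·5423 + (1538)·610.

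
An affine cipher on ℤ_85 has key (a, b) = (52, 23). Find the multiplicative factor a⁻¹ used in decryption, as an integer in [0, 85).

18

Extended Euclidean algorithm:
85 = 1*52 + 33
52 = 1*33 + 19
33 = 1*19 + 14
19 = 1*14 + 5
14 = 2*5 + 4
5 = 1*4 + 1
4 = 4*1 + 0
gcd = 1, so the inverse exists. Back-substitute:
1 = 5 − 4
1 = −14 + 3·5
1 = 3·19 − 4·14
1 = −4·33 + 7·19
1 = 7·52 − 11·33
1 = −11·85 + 18·52
So 52·18 ≡ 1 (mod 85).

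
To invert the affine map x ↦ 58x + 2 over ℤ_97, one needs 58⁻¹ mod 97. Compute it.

92

gcd(97, 58) by repeated division:
97 = 1×58 + 39
58 = 1×39 + 19
39 = 2×19 + 1
19 = 19×1 + 0
gcd = 1, so the inverse exists. Back-substitute:
1 = 39 − 2·19
1 = −2·58 + 3·39
1 = 3·97 − 5·58
Hence 58⁻¹ ≡ -5 ≡ 92 (mod 97).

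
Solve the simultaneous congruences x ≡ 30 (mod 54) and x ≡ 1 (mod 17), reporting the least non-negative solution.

Write x = 30 + 54·k. Then 54·k ≡ 1 − 30 ≡ 5 (mod 17).
Need 54⁻¹ mod 17. Extended Euclid on (17, 3):
17 = 5×3 + 2
3 = 1×2 + 1
2 = 2×1 + 0
Back-substitute:
1 = 3 − 2
1 = −17 + 6·3
54⁻¹ ≡ 6 (mod 17), so k ≡ 6·5 ≡ 13 (mod 17).
x = 30 + 54·13 = 732.

732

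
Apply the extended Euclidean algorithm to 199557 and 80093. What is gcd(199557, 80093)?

Euclidean algorithm:
199557 = 2·80093 + 39371
80093 = 2·39371 + 1351
39371 = 29·1351 + 192
1351 = 7·192 + 7
192 = 27·7 + 3
7 = 2·3 + 1
3 = 3·1 + 0
gcd(199557, 80093) = 1.
Working backward:
1 = 7 − 2·3
1 = −2·192 + 55·7
1 = 55·1351 − 387·192
1 = −387·39371 + 11278·1351
1 = 11278·80093 − 22943·39371
1 = −22943·199557 + 57164·80093
So 1 = (-22943)·199557 + (57164)·80093.

1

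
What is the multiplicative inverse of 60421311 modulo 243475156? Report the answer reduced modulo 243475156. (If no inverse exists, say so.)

237083959

gcd(243475156, 60421311) by repeated division:
243475156 = 4·60421311 + 1789912
60421311 = 33·1789912 + 1354215
1789912 = 1·1354215 + 435697
1354215 = 3·435697 + 47124
435697 = 9·47124 + 11581
47124 = 4·11581 + 800
11581 = 14·800 + 381
800 = 2·381 + 38
381 = 10·38 + 1
38 = 38·1 + 0
The gcd is 1. Working backward:
1 = 381 − 10·38
1 = −10·800 + 21·381
1 = 21·11581 − 304·800
1 = −304·47124 + 1237·11581
1 = 1237·435697 − 11437·47124
1 = −11437·1354215 + 35548·435697
1 = 35548·1789912 − 46985·1354215
1 = −46985·60421311 + 1586053·1789912
1 = 1586053·243475156 − 6391197·60421311
So 60421311·(-6391197) ≡ 1 (mod 243475156), and -6391197 ≡ 237083959 (mod 243475156).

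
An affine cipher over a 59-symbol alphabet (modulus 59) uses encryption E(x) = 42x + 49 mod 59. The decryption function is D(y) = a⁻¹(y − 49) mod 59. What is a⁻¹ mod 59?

Apply the Euclidean algorithm to 59 and 42:
59 = 1·42 + 17
42 = 2·17 + 8
17 = 2·8 + 1
8 = 8·1 + 0
Since gcd(42, 59) = 1, back-substitute to write 1 as a combination:
1 = 17 − 2·8
1 = −2·42 + 5·17
1 = 5·59 − 7·42
Thus 42·(-7) ≡ 1 (mod 59); reducing, -7 mod 59 = 52.

52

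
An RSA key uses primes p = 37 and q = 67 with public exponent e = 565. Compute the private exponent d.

1741

φ(n) = (p−1)(q−1) = 36·66 = 2376.
Need d with 565·d ≡ 1 (mod 2376). Apply the extended Euclidean algorithm:
2376 = 4×565 + 116
565 = 4×116 + 101
116 = 1×101 + 15
101 = 6×15 + 11
15 = 1×11 + 4
11 = 2×4 + 3
4 = 1×3 + 1
3 = 3×1 + 0
Back-substitute:
1 = 4 − 3
1 = −11 + 3·4
1 = 3·15 − 4·11
1 = −4·101 + 27·15
1 = 27·116 − 31·101
1 = −31·565 + 151·116
1 = 151·2376 − 635·565
So 565·(-635) ≡ 1 (mod 2376), hence d ≡ -635 ≡ 1741 (mod 2376).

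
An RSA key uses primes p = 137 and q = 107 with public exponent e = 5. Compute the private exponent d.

11533

φ(n) = (p−1)(q−1) = 136·106 = 14416.
Need d with 5·d ≡ 1 (mod 14416). Apply the extended Euclidean algorithm:
14416 = 2883*5 + 1
5 = 5*1 + 0
Back-substitute:
1 = 14416 − 2883·5
So 5·(-2883) ≡ 1 (mod 14416), hence d ≡ -2883 ≡ 11533 (mod 14416).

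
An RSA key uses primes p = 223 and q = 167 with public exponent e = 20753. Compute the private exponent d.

φ(n) = (p−1)(q−1) = 222·166 = 36852.
Need d with 20753·d ≡ 1 (mod 36852). Apply the extended Euclidean algorithm:
36852 = 1*20753 + 16099
20753 = 1*16099 + 4654
16099 = 3*4654 + 2137
4654 = 2*2137 + 380
2137 = 5*380 + 237
380 = 1*237 + 143
237 = 1*143 + 94
143 = 1*94 + 49
94 = 1*49 + 45
49 = 1*45 + 4
45 = 11*4 + 1
4 = 4*1 + 0
Back-substitute:
1 = 45 − 11·4
1 = −11·49 + 12·45
1 = 12·94 − 23·49
1 = −23·143 + 35·94
1 = 35·237 − 58·143
1 = −58·380 + 93·237
1 = 93·2137 − 523·380
1 = −523·4654 + 1139·2137
1 = 1139·16099 − 3940·4654
1 = −3940·20753 + 5079·16099
1 = 5079·36852 − 9019·20753
So 20753·(-9019) ≡ 1 (mod 36852), hence d ≡ -9019 ≡ 27833 (mod 36852).

27833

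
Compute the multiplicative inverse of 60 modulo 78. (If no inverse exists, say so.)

no inverse exists

Compute gcd(60, 78):
78 = 1×60 + 18
60 = 3×18 + 6
18 = 3×6 + 0
Since gcd = 6 > 1, 60 is not a unit mod 78.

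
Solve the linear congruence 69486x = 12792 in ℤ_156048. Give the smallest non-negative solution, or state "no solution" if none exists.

First find gcd(69486, 156048):
156048 = 2·69486 + 17076
69486 = 4·17076 + 1182
17076 = 14·1182 + 528
1182 = 2·528 + 126
528 = 4·126 + 24
126 = 5·24 + 6
24 = 4·6 + 0
gcd = 6 and 6 | 12792, so solutions exist. Divide through by 6: 11581x ≡ 2132 (mod 26008).
Now find 11581⁻¹ mod 26008:
26008 = 2*11581 + 2846
11581 = 4*2846 + 197
2846 = 14*197 + 88
197 = 2*88 + 21
88 = 4*21 + 4
21 = 5*4 + 1
4 = 4*1 + 0
Back-substitute:
1 = 21 − 5·4
1 = −5·88 + 21·21
1 = 21·197 − 47·88
1 = −47·2846 + 679·197
1 = 679·11581 − 2763·2846
1 = −2763·26008 + 6205·11581
So 11581⁻¹ ≡ 6205 (mod 26008).
Then x ≡ 6205·2132 ≡ 16996 (mod 26008); the smallest non-negative solution is x = 16996.

16996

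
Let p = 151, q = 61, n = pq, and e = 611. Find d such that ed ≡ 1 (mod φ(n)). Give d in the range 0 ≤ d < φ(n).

φ(n) = (p−1)(q−1) = 150·60 = 9000.
Need d with 611·d ≡ 1 (mod 9000). Apply the extended Euclidean algorithm:
9000 = 14*611 + 446
611 = 1*446 + 165
446 = 2*165 + 116
165 = 1*116 + 49
116 = 2*49 + 18
49 = 2*18 + 13
18 = 1*13 + 5
13 = 2*5 + 3
5 = 1*3 + 2
3 = 1*2 + 1
2 = 2*1 + 0
Back-substitute:
1 = 3 − 2
1 = −5 + 2·3
1 = 2·13 − 5·5
1 = −5·18 + 7·13
1 = 7·49 − 19·18
1 = −19·116 + 45·49
1 = 45·165 − 64·116
1 = −64·446 + 173·165
1 = 173·611 − 237·446
1 = −237·9000 + 3491·611
So 611·3491 ≡ 1 (mod 9000), hence d = 3491.

3491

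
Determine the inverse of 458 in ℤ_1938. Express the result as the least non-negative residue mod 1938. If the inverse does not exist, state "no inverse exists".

Euclidean algorithm on 1938, 458:
1938 = 4·458 + 106
458 = 4·106 + 34
106 = 3·34 + 4
34 = 8·4 + 2
4 = 2·2 + 0
The gcd is 2, not 1, hence no inverse exists.

no inverse exists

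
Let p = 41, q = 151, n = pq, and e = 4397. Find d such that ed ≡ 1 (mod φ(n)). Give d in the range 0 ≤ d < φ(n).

1733

φ(n) = (p−1)(q−1) = 40·150 = 6000.
Need d with 4397·d ≡ 1 (mod 6000). Apply the extended Euclidean algorithm:
6000 = 1·4397 + 1603
4397 = 2·1603 + 1191
1603 = 1·1191 + 412
1191 = 2·412 + 367
412 = 1·367 + 45
367 = 8·45 + 7
45 = 6·7 + 3
7 = 2·3 + 1
3 = 3·1 + 0
Back-substitute:
1 = 7 − 2·3
1 = −2·45 + 13·7
1 = 13·367 − 106·45
1 = −106·412 + 119·367
1 = 119·1191 − 344·412
1 = −344·1603 + 463·1191
1 = 463·4397 − 1270·1603
1 = −1270·6000 + 1733·4397
So 4397·1733 ≡ 1 (mod 6000), hence d = 1733.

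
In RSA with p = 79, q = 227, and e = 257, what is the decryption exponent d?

φ(n) = (p−1)(q−1) = 78·226 = 17628.
Need d with 257·d ≡ 1 (mod 17628). Apply the extended Euclidean algorithm:
17628 = 68·257 + 152
257 = 1·152 + 105
152 = 1·105 + 47
105 = 2·47 + 11
47 = 4·11 + 3
11 = 3·3 + 2
3 = 1·2 + 1
2 = 2·1 + 0
Back-substitute:
1 = 3 − 2
1 = −11 + 4·3
1 = 4·47 − 17·11
1 = −17·105 + 38·47
1 = 38·152 − 55·105
1 = −55·257 + 93·152
1 = 93·17628 − 6379·257
So 257·(-6379) ≡ 1 (mod 17628), hence d ≡ -6379 ≡ 11249 (mod 17628).

11249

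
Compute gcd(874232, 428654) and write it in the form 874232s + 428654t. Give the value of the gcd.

2

Euclidean algorithm:
874232 = 2×428654 + 16924
428654 = 25×16924 + 5554
16924 = 3×5554 + 262
5554 = 21×262 + 52
262 = 5×52 + 2
52 = 26×2 + 0
gcd(874232, 428654) = 2.
Express as a combination:
2 = 262 − 5·52
2 = −5·5554 + 106·262
2 = 106·16924 − 323·5554
2 = −323·428654 + 8181·16924
2 = 8181·874232 − 16685·428654
So 2 = (8181)·874232 + (-16685)·428654.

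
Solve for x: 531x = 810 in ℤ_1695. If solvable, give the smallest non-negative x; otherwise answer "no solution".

375

First find gcd(531, 1695):
1695 = 3×531 + 102
531 = 5×102 + 21
102 = 4×21 + 18
21 = 1×18 + 3
18 = 6×3 + 0
gcd = 3 and 3 | 810, so solutions exist. Divide through by 3: 177x ≡ 270 (mod 565).
Now find 177⁻¹ mod 565:
565 = 3×177 + 34
177 = 5×34 + 7
34 = 4×7 + 6
7 = 1×6 + 1
6 = 6×1 + 0
Back-substitute:
1 = 7 − 6
1 = −34 + 5·7
1 = 5·177 − 26·34
1 = −26·565 + 83·177
So 177⁻¹ ≡ 83 (mod 565).
Then x ≡ 83·270 ≡ 375 (mod 565); the smallest non-negative solution is x = 375.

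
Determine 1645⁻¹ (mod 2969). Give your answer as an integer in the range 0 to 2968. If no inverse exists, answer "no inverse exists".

74

gcd(2969, 1645) by repeated division:
2969 = 1*1645 + 1324
1645 = 1*1324 + 321
1324 = 4*321 + 40
321 = 8*40 + 1
40 = 40*1 + 0
gcd = 1, so the inverse exists. Back-substitute:
1 = 321 − 8·40
1 = −8·1324 + 33·321
1 = 33·1645 − 41·1324
1 = −41·2969 + 74·1645
So 1645·74 ≡ 1 (mod 2969).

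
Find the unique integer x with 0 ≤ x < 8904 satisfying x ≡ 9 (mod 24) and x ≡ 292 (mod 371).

Write x = 9 + 24·k. Then 24·k ≡ 292 − 9 ≡ 283 (mod 371).
Need 24⁻¹ mod 371. Extended Euclid on (371, 24):
371 = 15*24 + 11
24 = 2*11 + 2
11 = 5*2 + 1
2 = 2*1 + 0
Back-substitute:
1 = 11 − 5·2
1 = −5·24 + 11·11
1 = 11·371 − 170·24
24⁻¹ ≡ 201 (mod 371), so k ≡ 201·283 ≡ 120 (mod 371).
x = 9 + 24·120 = 2889.

2889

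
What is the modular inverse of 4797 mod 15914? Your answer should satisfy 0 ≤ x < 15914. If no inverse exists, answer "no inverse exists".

1745

Apply the Euclidean algorithm to 15914 and 4797:
15914 = 3·4797 + 1523
4797 = 3·1523 + 228
1523 = 6·228 + 155
228 = 1·155 + 73
155 = 2·73 + 9
73 = 8·9 + 1
9 = 9·1 + 0
The gcd is 1. Working backward:
1 = 73 − 8·9
1 = −8·155 + 17·73
1 = 17·228 − 25·155
1 = −25·1523 + 167·228
1 = 167·4797 − 526·1523
1 = −526·15914 + 1745·4797
So 4797·1745 ≡ 1 (mod 15914).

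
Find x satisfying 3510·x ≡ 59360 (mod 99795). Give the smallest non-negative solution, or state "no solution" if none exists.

no solution

gcd(3510, 99795):
99795 = 28*3510 + 1515
3510 = 2*1515 + 480
1515 = 3*480 + 75
480 = 6*75 + 30
75 = 2*30 + 15
30 = 2*15 + 0
gcd = 15, but 15 ∤ 59360, so the congruence has no solution.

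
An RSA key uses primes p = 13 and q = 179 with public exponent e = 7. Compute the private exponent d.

φ(n) = (p−1)(q−1) = 12·178 = 2136.
Need d with 7·d ≡ 1 (mod 2136). Apply the extended Euclidean algorithm:
2136 = 305×7 + 1
7 = 7×1 + 0
Back-substitute:
1 = 2136 − 305·7
So 7·(-305) ≡ 1 (mod 2136), hence d ≡ -305 ≡ 1831 (mod 2136).

1831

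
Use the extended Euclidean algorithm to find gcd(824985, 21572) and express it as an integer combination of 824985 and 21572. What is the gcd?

1

Apply Euclid's algorithm to 824985 and 21572:
824985 = 38*21572 + 5249
21572 = 4*5249 + 576
5249 = 9*576 + 65
576 = 8*65 + 56
65 = 1*56 + 9
56 = 6*9 + 2
9 = 4*2 + 1
2 = 2*1 + 0
gcd(824985, 21572) = 1.
Express as a combination:
1 = 9 − 4·2
1 = −4·56 + 25·9
1 = 25·65 − 29·56
1 = −29·576 + 257·65
1 = 257·5249 − 2342·576
1 = −2342·21572 + 9625·5249
1 = 9625·824985 − 368092·21572
So 1 = (9625)·824985 + (-368092)·21572.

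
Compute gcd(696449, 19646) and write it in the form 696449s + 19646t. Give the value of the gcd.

Apply Euclid's algorithm to 696449 and 19646:
696449 = 35*19646 + 8839
19646 = 2*8839 + 1968
8839 = 4*1968 + 967
1968 = 2*967 + 34
967 = 28*34 + 15
34 = 2*15 + 4
15 = 3*4 + 3
4 = 1*3 + 1
3 = 3*1 + 0
gcd(696449, 19646) = 1.
Express as a combination:
1 = 4 − 3
1 = −15 + 4·4
1 = 4·34 − 9·15
1 = −9·967 + 256·34
1 = 256·1968 − 521·967
1 = −521·8839 + 2340·1968
1 = 2340·19646 − 5201·8839
1 = −5201·696449 + 184375·19646
So 1 = (-5201)·696449 + (184375)·19646.

1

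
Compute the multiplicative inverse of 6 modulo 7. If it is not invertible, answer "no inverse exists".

6

Extended Euclidean algorithm:
7 = 1*6 + 1
6 = 6*1 + 0
gcd = 1, so the inverse exists. Back-substitute:
1 = 7 − 6
So 6·(-1) ≡ 1 (mod 7), and -1 ≡ 6 (mod 7).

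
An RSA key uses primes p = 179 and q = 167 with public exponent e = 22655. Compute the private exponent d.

643

φ(n) = (p−1)(q−1) = 178·166 = 29548.
Need d with 22655·d ≡ 1 (mod 29548). Apply the extended Euclidean algorithm:
29548 = 1×22655 + 6893
22655 = 3×6893 + 1976
6893 = 3×1976 + 965
1976 = 2×965 + 46
965 = 20×46 + 45
46 = 1×45 + 1
45 = 45×1 + 0
Back-substitute:
1 = 46 − 45
1 = −965 + 21·46
1 = 21·1976 − 43·965
1 = −43·6893 + 150·1976
1 = 150·22655 − 493·6893
1 = −493·29548 + 643·22655
So 22655·643 ≡ 1 (mod 29548), hence d = 643.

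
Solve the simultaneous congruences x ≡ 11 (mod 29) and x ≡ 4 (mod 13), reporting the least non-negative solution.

69

Write x = 11 + 29·k. Then 29·k ≡ 4 − 11 ≡ 6 (mod 13).
Need 29⁻¹ mod 13. Extended Euclid on (13, 3):
13 = 4*3 + 1
3 = 3*1 + 0
Back-substitute:
1 = 13 − 4·3
29⁻¹ ≡ 9 (mod 13), so k ≡ 9·6 ≡ 2 (mod 13).
x = 11 + 29·2 = 69.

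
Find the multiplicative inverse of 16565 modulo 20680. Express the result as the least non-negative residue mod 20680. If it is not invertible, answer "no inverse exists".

no inverse exists

Compute gcd(16565, 20680):
20680 = 1×16565 + 4115
16565 = 4×4115 + 105
4115 = 39×105 + 20
105 = 5×20 + 5
20 = 4×5 + 0
gcd(16565, 20680) = 5 ≠ 1, so 16565 has no multiplicative inverse modulo 20680.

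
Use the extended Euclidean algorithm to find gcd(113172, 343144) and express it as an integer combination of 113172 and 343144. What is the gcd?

4

Repeated division:
343144 = 3*113172 + 3628
113172 = 31*3628 + 704
3628 = 5*704 + 108
704 = 6*108 + 56
108 = 1*56 + 52
56 = 1*52 + 4
52 = 13*4 + 0
gcd(113172, 343144) = 4.
Express as a combination:
4 = 56 − 52
4 = −108 + 2·56
4 = 2·704 − 13·108
4 = −13·3628 + 67·704
4 = 67·113172 − 2090·3628
4 = −2090·343144 + 6337·113172
So 4 = (-2090)·343144 + (6337)·113172.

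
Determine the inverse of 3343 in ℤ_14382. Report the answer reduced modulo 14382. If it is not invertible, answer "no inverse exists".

Apply the Euclidean algorithm to 14382 and 3343:
14382 = 4*3343 + 1010
3343 = 3*1010 + 313
1010 = 3*313 + 71
313 = 4*71 + 29
71 = 2*29 + 13
29 = 2*13 + 3
13 = 4*3 + 1
3 = 3*1 + 0
The gcd is 1. Working backward:
1 = 13 − 4·3
1 = −4·29 + 9·13
1 = 9·71 − 22·29
1 = −22·313 + 97·71
1 = 97·1010 − 313·313
1 = −313·3343 + 1036·1010
1 = 1036·14382 − 4457·3343
So 3343·(-4457) ≡ 1 (mod 14382), and -4457 ≡ 9925 (mod 14382).

9925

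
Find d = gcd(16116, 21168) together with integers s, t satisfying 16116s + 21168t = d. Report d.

Euclidean algorithm:
21168 = 1*16116 + 5052
16116 = 3*5052 + 960
5052 = 5*960 + 252
960 = 3*252 + 204
252 = 1*204 + 48
204 = 4*48 + 12
48 = 4*12 + 0
gcd(16116, 21168) = 12.
Back-substituting:
12 = 204 − 4·48
12 = −4·252 + 5·204
12 = 5·960 − 19·252
12 = −19·5052 + 100·960
12 = 100·16116 − 319·5052
12 = −319·21168 + 419·16116
So 12 = (-319)·21168 + (419)·16116.

12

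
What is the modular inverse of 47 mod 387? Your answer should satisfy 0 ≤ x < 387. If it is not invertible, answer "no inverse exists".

140

Extended Euclidean algorithm:
387 = 8*47 + 11
47 = 4*11 + 3
11 = 3*3 + 2
3 = 1*2 + 1
2 = 2*1 + 0
Since gcd(47, 387) = 1, back-substitute to write 1 as a combination:
1 = 3 − 2
1 = −11 + 4·3
1 = 4·47 − 17·11
1 = −17·387 + 140·47
So 47·140 ≡ 1 (mod 387).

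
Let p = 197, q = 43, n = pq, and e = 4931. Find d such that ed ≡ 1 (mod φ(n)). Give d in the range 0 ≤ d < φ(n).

803

φ(n) = (p−1)(q−1) = 196·42 = 8232.
Need d with 4931·d ≡ 1 (mod 8232). Apply the extended Euclidean algorithm:
8232 = 1·4931 + 3301
4931 = 1·3301 + 1630
3301 = 2·1630 + 41
1630 = 39·41 + 31
41 = 1·31 + 10
31 = 3·10 + 1
10 = 10·1 + 0
Back-substitute:
1 = 31 − 3·10
1 = −3·41 + 4·31
1 = 4·1630 − 159·41
1 = −159·3301 + 322·1630
1 = 322·4931 − 481·3301
1 = −481·8232 + 803·4931
So 4931·803 ≡ 1 (mod 8232), hence d = 803.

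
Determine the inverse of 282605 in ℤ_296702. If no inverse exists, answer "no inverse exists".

Run Euclid on (296702, 282605):
296702 = 1*282605 + 14097
282605 = 20*14097 + 665
14097 = 21*665 + 132
665 = 5*132 + 5
132 = 26*5 + 2
5 = 2*2 + 1
2 = 2*1 + 0
Since gcd(282605, 296702) = 1, back-substitute to write 1 as a combination:
1 = 5 − 2·2
1 = −2·132 + 53·5
1 = 53·665 − 267·132
1 = −267·14097 + 5660·665
1 = 5660·282605 − 113467·14097
1 = −113467·296702 + 119127·282605
So 282605·119127 ≡ 1 (mod 296702).

119127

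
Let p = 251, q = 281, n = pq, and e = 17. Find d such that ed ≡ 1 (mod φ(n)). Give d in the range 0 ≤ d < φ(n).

φ(n) = (p−1)(q−1) = 250·280 = 70000.
Need d with 17·d ≡ 1 (mod 70000). Apply the extended Euclidean algorithm:
70000 = 4117×17 + 11
17 = 1×11 + 6
11 = 1×6 + 5
6 = 1×5 + 1
5 = 5×1 + 0
Back-substitute:
1 = 6 − 5
1 = −11 + 2·6
1 = 2·17 − 3·11
1 = −3·70000 + 12353·17
So 17·12353 ≡ 1 (mod 70000), hence d = 12353.

12353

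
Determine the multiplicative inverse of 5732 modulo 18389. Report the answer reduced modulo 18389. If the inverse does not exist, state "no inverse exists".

gcd(18389, 5732) by repeated division:
18389 = 3*5732 + 1193
5732 = 4*1193 + 960
1193 = 1*960 + 233
960 = 4*233 + 28
233 = 8*28 + 9
28 = 3*9 + 1
9 = 9*1 + 0
Since gcd(5732, 18389) = 1, back-substitute to write 1 as a combination:
1 = 28 − 3·9
1 = −3·233 + 25·28
1 = 25·960 − 103·233
1 = −103·1193 + 128·960
1 = 128·5732 − 615·1193
1 = −615·18389 + 1973·5732
So 5732·1973 ≡ 1 (mod 18389).

1973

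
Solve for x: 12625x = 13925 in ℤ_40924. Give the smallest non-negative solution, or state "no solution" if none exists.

6241

First find gcd(12625, 40924):
40924 = 3*12625 + 3049
12625 = 4*3049 + 429
3049 = 7*429 + 46
429 = 9*46 + 15
46 = 3*15 + 1
15 = 15*1 + 0
gcd = 1, so a unique solution mod 40924 exists.
Back-substitute for the Bézout coefficients:
1 = 46 − 3·15
1 = −3·429 + 28·46
1 = 28·3049 − 199·429
1 = −199·12625 + 824·3049
1 = 824·40924 − 2671·12625
So 12625·(-2671) ≡ 1 (mod 40924), giving 12625⁻¹ ≡ 38253.
x ≡ 12625⁻¹·13925 ≡ 38253·13925 ≡ 6241 (mod 40924).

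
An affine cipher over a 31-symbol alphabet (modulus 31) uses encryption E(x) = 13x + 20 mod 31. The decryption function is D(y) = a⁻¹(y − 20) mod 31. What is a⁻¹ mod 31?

Apply the Euclidean algorithm to 31 and 13:
31 = 2×13 + 5
13 = 2×5 + 3
5 = 1×3 + 2
3 = 1×2 + 1
2 = 2×1 + 0
Since gcd(13, 31) = 1, back-substitute to write 1 as a combination:
1 = 3 − 2
1 = −5 + 2·3
1 = 2·13 − 5·5
1 = −5·31 + 12·13
So 13·12 ≡ 1 (mod 31).

12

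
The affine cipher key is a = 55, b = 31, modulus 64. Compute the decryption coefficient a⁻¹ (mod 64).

7

gcd(64, 55) by repeated division:
64 = 1*55 + 9
55 = 6*9 + 1
9 = 9*1 + 0
Since gcd(55, 64) = 1, back-substitute to write 1 as a combination:
1 = 55 − 6·9
1 = −6·64 + 7·55
So 55·7 ≡ 1 (mod 64).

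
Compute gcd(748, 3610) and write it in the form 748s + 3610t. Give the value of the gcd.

Apply Euclid's algorithm to 3610 and 748:
3610 = 4*748 + 618
748 = 1*618 + 130
618 = 4*130 + 98
130 = 1*98 + 32
98 = 3*32 + 2
32 = 16*2 + 0
gcd(748, 3610) = 2.
Express as a combination:
2 = 98 − 3·32
2 = −3·130 + 4·98
2 = 4·618 − 19·130
2 = −19·748 + 23·618
2 = 23·3610 − 111·748
So 2 = (23)·3610 + (-111)·748.

2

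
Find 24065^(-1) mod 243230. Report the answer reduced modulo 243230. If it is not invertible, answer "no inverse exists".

no inverse exists

Compute gcd(24065, 243230):
243230 = 10·24065 + 2580
24065 = 9·2580 + 845
2580 = 3·845 + 45
845 = 18·45 + 35
45 = 1·35 + 10
35 = 3·10 + 5
10 = 2·5 + 0
Since gcd = 5 > 1, 24065 is not a unit mod 243230.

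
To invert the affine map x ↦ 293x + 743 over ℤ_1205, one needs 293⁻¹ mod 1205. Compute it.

292

Run Euclid on (1205, 293):
1205 = 4*293 + 33
293 = 8*33 + 29
33 = 1*29 + 4
29 = 7*4 + 1
4 = 4*1 + 0
Since gcd(293, 1205) = 1, back-substitute to write 1 as a combination:
1 = 29 − 7·4
1 = −7·33 + 8·29
1 = 8·293 − 71·33
1 = −71·1205 + 292·293
So 293·292 ≡ 1 (mod 1205).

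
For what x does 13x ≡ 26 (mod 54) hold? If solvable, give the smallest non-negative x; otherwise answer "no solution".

First find gcd(13, 54):
54 = 4×13 + 2
13 = 6×2 + 1
2 = 2×1 + 0
gcd = 1, so a unique solution mod 54 exists.
Back-substitute for the Bézout coefficients:
1 = 13 − 6·2
1 = −6·54 + 25·13
So 13·(25) ≡ 1 (mod 54), giving 13⁻¹ ≡ 25.
x ≡ 13⁻¹·26 ≡ 25·26 ≡ 2 (mod 54).

2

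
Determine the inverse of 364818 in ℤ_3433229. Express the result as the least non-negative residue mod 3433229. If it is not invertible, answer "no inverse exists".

gcd(3433229, 364818) by repeated division:
3433229 = 9×364818 + 149867
364818 = 2×149867 + 65084
149867 = 2×65084 + 19699
65084 = 3×19699 + 5987
19699 = 3×5987 + 1738
5987 = 3×1738 + 773
1738 = 2×773 + 192
773 = 4×192 + 5
192 = 38×5 + 2
5 = 2×2 + 1
2 = 2×1 + 0
gcd = 1, so the inverse exists. Back-substitute:
1 = 5 − 2·2
1 = −2·192 + 77·5
1 = 77·773 − 310·192
1 = −310·1738 + 697·773
1 = 697·5987 − 2401·1738
1 = −2401·19699 + 7900·5987
1 = 7900·65084 − 26101·19699
1 = −26101·149867 + 60102·65084
1 = 60102·364818 − 146305·149867
1 = −146305·3433229 + 1376847·364818
So 364818·1376847 ≡ 1 (mod 3433229).

1376847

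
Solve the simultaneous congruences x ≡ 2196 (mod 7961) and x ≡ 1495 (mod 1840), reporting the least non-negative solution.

Write x = 2196 + 7961·k. Then 7961·k ≡ 1495 − 2196 ≡ 1139 (mod 1840).
Need 7961⁻¹ mod 1840. Extended Euclid on (1840, 601):
1840 = 3·601 + 37
601 = 16·37 + 9
37 = 4·9 + 1
9 = 9·1 + 0
Back-substitute:
1 = 37 − 4·9
1 = −4·601 + 65·37
1 = 65·1840 − 199·601
7961⁻¹ ≡ 1641 (mod 1840), so k ≡ 1641·1139 ≡ 1499 (mod 1840).
x = 2196 + 7961·1499 = 11935735.

11935735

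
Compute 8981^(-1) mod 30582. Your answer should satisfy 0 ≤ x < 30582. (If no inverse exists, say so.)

23363

Extended Euclidean algorithm:
30582 = 3*8981 + 3639
8981 = 2*3639 + 1703
3639 = 2*1703 + 233
1703 = 7*233 + 72
233 = 3*72 + 17
72 = 4*17 + 4
17 = 4*4 + 1
4 = 4*1 + 0
gcd = 1, so the inverse exists. Back-substitute:
1 = 17 − 4·4
1 = −4·72 + 17·17
1 = 17·233 − 55·72
1 = −55·1703 + 402·233
1 = 402·3639 − 859·1703
1 = −859·8981 + 2120·3639
1 = 2120·30582 − 7219·8981
Hence 8981⁻¹ ≡ -7219 ≡ 23363 (mod 30582).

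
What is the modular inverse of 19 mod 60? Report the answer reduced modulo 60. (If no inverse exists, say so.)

19

Run Euclid on (60, 19):
60 = 3×19 + 3
19 = 6×3 + 1
3 = 3×1 + 0
The gcd is 1. Working backward:
1 = 19 − 6·3
1 = −6·60 + 19·19
So 19·19 ≡ 1 (mod 60).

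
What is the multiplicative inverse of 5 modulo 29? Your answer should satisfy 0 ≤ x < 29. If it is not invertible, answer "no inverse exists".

gcd(29, 5) by repeated division:
29 = 5·5 + 4
5 = 1·4 + 1
4 = 4·1 + 0
Since gcd(5, 29) = 1, back-substitute to write 1 as a combination:
1 = 5 − 4
1 = −29 + 6·5
So 5·6 ≡ 1 (mod 29).

6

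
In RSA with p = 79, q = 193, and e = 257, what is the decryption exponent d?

641

φ(n) = (p−1)(q−1) = 78·192 = 14976.
Need d with 257·d ≡ 1 (mod 14976). Apply the extended Euclidean algorithm:
14976 = 58*257 + 70
257 = 3*70 + 47
70 = 1*47 + 23
47 = 2*23 + 1
23 = 23*1 + 0
Back-substitute:
1 = 47 − 2·23
1 = −2·70 + 3·47
1 = 3·257 − 11·70
1 = −11·14976 + 641·257
So 257·641 ≡ 1 (mod 14976), hence d = 641.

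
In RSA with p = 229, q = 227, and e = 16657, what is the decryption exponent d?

φ(n) = (p−1)(q−1) = 228·226 = 51528.
Need d with 16657·d ≡ 1 (mod 51528). Apply the extended Euclidean algorithm:
51528 = 3·16657 + 1557
16657 = 10·1557 + 1087
1557 = 1·1087 + 470
1087 = 2·470 + 147
470 = 3·147 + 29
147 = 5·29 + 2
29 = 14·2 + 1
2 = 2·1 + 0
Back-substitute:
1 = 29 − 14·2
1 = −14·147 + 71·29
1 = 71·470 − 227·147
1 = −227·1087 + 525·470
1 = 525·1557 − 752·1087
1 = −752·16657 + 8045·1557
1 = 8045·51528 − 24887·16657
So 16657·(-24887) ≡ 1 (mod 51528), hence d ≡ -24887 ≡ 26641 (mod 51528).

26641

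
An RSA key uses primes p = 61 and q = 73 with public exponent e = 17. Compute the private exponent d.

2033

φ(n) = (p−1)(q−1) = 60·72 = 4320.
Need d with 17·d ≡ 1 (mod 4320). Apply the extended Euclidean algorithm:
4320 = 254*17 + 2
17 = 8*2 + 1
2 = 2*1 + 0
Back-substitute:
1 = 17 − 8·2
1 = −8·4320 + 2033·17
So 17·2033 ≡ 1 (mod 4320), hence d = 2033.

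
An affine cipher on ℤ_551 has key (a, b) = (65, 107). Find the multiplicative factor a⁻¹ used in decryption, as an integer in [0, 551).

373

Apply the Euclidean algorithm to 551 and 65:
551 = 8×65 + 31
65 = 2×31 + 3
31 = 10×3 + 1
3 = 3×1 + 0
Since gcd(65, 551) = 1, back-substitute to write 1 as a combination:
1 = 31 − 10·3
1 = −10·65 + 21·31
1 = 21·551 − 178·65
Thus 65·(-178) ≡ 1 (mod 551); reducing, -178 mod 551 = 373.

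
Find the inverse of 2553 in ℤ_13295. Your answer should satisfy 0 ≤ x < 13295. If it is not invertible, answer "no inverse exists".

gcd(13295, 2553) by repeated division:
13295 = 5·2553 + 530
2553 = 4·530 + 433
530 = 1·433 + 97
433 = 4·97 + 45
97 = 2·45 + 7
45 = 6·7 + 3
7 = 2·3 + 1
3 = 3·1 + 0
gcd = 1, so the inverse exists. Back-substitute:
1 = 7 − 2·3
1 = −2·45 + 13·7
1 = 13·97 − 28·45
1 = −28·433 + 125·97
1 = 125·530 − 153·433
1 = −153·2553 + 737·530
1 = 737·13295 − 3838·2553
Hence 2553⁻¹ ≡ -3838 ≡ 9457 (mod 13295).

9457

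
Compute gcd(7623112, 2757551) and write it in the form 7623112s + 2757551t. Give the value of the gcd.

Repeated division:
7623112 = 2·2757551 + 2108010
2757551 = 1·2108010 + 649541
2108010 = 3·649541 + 159387
649541 = 4·159387 + 11993
159387 = 13·11993 + 3478
11993 = 3·3478 + 1559
3478 = 2·1559 + 360
1559 = 4·360 + 119
360 = 3·119 + 3
119 = 39·3 + 2
3 = 1·2 + 1
2 = 2·1 + 0
gcd(7623112, 2757551) = 1.
Working backward:
1 = 3 − 2
1 = −119 + 40·3
1 = 40·360 − 121·119
1 = −121·1559 + 524·360
1 = 524·3478 − 1169·1559
1 = −1169·11993 + 4031·3478
1 = 4031·159387 − 53572·11993
1 = −53572·649541 + 218319·159387
1 = 218319·2108010 − 708529·649541
1 = −708529·2757551 + 926848·2108010
1 = 926848·7623112 − 2562225·2757551
So 1 = (926848)·7623112 + (-2562225)·2757551.

1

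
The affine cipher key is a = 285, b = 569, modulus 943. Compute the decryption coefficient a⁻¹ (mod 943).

Extended Euclidean algorithm:
943 = 3×285 + 88
285 = 3×88 + 21
88 = 4×21 + 4
21 = 5×4 + 1
4 = 4×1 + 0
The gcd is 1. Working backward:
1 = 21 − 5·4
1 = −5·88 + 21·21
1 = 21·285 − 68·88
1 = −68·943 + 225·285
So 285·225 ≡ 1 (mod 943).

225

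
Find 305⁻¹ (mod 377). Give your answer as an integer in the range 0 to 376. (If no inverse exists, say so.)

Apply the Euclidean algorithm to 377 and 305:
377 = 1·305 + 72
305 = 4·72 + 17
72 = 4·17 + 4
17 = 4·4 + 1
4 = 4·1 + 0
Since gcd(305, 377) = 1, back-substitute to write 1 as a combination:
1 = 17 − 4·4
1 = −4·72 + 17·17
1 = 17·305 − 72·72
1 = −72·377 + 89·305
So 305·89 ≡ 1 (mod 377).

89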